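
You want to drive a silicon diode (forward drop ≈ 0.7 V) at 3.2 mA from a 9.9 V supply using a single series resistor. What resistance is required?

The resistor drops V_S − V_D = 9.9 − 0.7 = 9.2 V at 3.2 mA.
R = 9.2 V / 3.2 mA = 2.88 kΩ.

R ≈ 2.9 kΩ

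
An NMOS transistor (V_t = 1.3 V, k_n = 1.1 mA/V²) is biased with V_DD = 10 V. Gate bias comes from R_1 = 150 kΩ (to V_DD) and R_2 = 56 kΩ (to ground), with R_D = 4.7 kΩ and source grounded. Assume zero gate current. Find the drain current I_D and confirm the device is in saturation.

I_D ≈ 1.1 mA

V_G = V_DD·R_2/(R_1+R_2) = 10×56/206 = 2.72 V. With the source grounded, V_GS = V_G = 2.72 V.
Assume saturation: I_D = (k_n/2)(V_GS − V_t)² = (1.1/2)×(2.72 − 1.3)² = 0.55×1.42² = 1.11 mA.
V_DS = V_DD − I_D·R_D = 10 − 1.11×4.7 = 4.8 V.
Saturation requires V_DS ≥ V_GS − V_t = 1.42 V; 4.8 ≥ 1.42 ✓.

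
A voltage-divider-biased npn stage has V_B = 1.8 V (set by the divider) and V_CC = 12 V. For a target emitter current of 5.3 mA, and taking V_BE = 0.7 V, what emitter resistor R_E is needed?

V_E = V_B − V_BE = 1.8 − 0.7 = 1.1 V.
R_E = V_E / I_E = 1.1 / 5.3 = 0.208 kΩ.

R_E ≈ 0.21 kΩ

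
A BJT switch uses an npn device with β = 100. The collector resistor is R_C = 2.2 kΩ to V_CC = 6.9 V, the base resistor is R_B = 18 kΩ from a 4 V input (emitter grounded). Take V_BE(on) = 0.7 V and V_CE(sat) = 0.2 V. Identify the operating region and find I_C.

saturation; I_C ≈ 3 mA

Assume active: I_B = (4 − 0.7)/18 = 0.183 mA, giving I_C = β·I_B = 18.3 mA.
But then V_CE = 6.9 − 18.3×2.2 = -33.4 V < V_CE(sat) = 0.2 V — impossible in the active region.
So the transistor is saturated. With V_CE = 0.2 V, I_C = (V_CC − 0.2)/R_C = 6.7/2.2 = 3.05 mA.
Check: β·I_B = 18.3 mA > I_C = 3.05 mA, confirming saturation.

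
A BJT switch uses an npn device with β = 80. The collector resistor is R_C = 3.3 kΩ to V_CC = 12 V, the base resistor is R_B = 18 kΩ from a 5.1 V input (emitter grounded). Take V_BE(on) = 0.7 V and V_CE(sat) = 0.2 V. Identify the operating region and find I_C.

Assume active: I_B = (5.1 − 0.7)/18 = 0.244 mA, giving I_C = β·I_B = 19.6 mA.
But then V_CE = 12 − 19.6×3.3 = -52.5 V < V_CE(sat) = 0.2 V — impossible in the active region.
So the transistor is saturated. With V_CE = 0.2 V, I_C = (V_CC − 0.2)/R_C = 11.8/3.3 = 3.58 mA.
Check: β·I_B = 19.6 mA > I_C = 3.58 mA, confirming saturation.

saturation; I_C ≈ 3.6 mA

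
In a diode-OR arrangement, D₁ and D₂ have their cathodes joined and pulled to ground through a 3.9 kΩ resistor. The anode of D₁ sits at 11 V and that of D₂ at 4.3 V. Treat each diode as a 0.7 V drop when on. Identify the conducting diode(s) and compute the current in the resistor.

Only D₁ conducts; I_R ≈ 2.6 mA

Assume both conduct. Then node N would need to be at both 11−0.7 = 10.3 V and 4.3−0.7 = 3.6 V, which is impossible.
Assume only D₁ conducts: V_N = 11 − 0.7 = 10.3 V, so I_R = 10.3/3.9 = 2.64 mA.
Check D₂: its anode-to-cathode voltage is 4.3 − 10.3 = -6 V < 0.7 V, so it is off. The assumption is consistent.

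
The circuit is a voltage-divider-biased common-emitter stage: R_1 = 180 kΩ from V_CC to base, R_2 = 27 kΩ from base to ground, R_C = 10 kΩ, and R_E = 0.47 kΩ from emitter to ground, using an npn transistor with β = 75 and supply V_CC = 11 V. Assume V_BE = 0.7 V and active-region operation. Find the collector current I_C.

Thevenize the base divider: V_Th = V_CC·R_2/(R_1+R_2) = 11×27/207 = 1.43 V, R_Th = R_1‖R_2 = 23.5 kΩ.
Base-emitter loop: V_Th = I_B·R_Th + V_BE + (β+1)I_B·R_E, so I_B = (1.43 − 0.7) / (23.5 + 76×0.47) = 0.0124 mA.
I_C = β·I_B = 75×0.0124 = 0.931 mA, and I_E = (β+1)I_B = 0.943 mA.
V_CE = V_CC − I_C·R_C − I_E·R_E = 11 − 0.931×10 − 0.943×0.47 = 1.25 V.
V_CE = 1.25 V > 0.2 V confirms active-region operation.

I_C ≈ 0.93 mA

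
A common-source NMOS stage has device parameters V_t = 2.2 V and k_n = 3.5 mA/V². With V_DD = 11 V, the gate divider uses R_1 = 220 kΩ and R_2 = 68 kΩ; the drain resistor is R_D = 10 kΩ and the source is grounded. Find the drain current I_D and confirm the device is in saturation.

V_G = V_DD·R_2/(R_1+R_2) = 11×68/288 = 2.6 V. With the source grounded, V_GS = V_G = 2.6 V.
Assume saturation: I_D = (k_n/2)(V_GS − V_t)² = (3.5/2)×(2.6 − 2.2)² = 1.75×0.397² = 0.276 mA.
V_DS = V_DD − I_D·R_D = 11 − 0.276×10 = 8.24 V.
Saturation requires V_DS ≥ V_GS − V_t = 0.397 V; 8.24 ≥ 0.397 ✓.

I_D ≈ 0.28 mA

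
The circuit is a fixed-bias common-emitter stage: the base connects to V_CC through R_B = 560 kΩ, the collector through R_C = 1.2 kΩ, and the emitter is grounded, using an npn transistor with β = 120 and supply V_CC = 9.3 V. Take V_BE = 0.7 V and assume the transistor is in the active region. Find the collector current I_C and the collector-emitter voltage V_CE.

I_C ≈ 1.8 mA, V_CE ≈ 7.1 V

Base loop: V_CC = I_B·R_B + V_BE, so I_B = (9.3 − 0.7)/560 kΩ = 0.0154 mA.
In the active region I_C = β·I_B = 120 × 0.0154 = 1.84 mA.
Collector loop: V_CE = V_CC − I_C·R_C = 9.3 − 1.84×1.2 = 7.09 V.
Since V_CE = 7.09 V > V_CE(sat) ≈ 0.2 V, the transistor is in the active region as assumed.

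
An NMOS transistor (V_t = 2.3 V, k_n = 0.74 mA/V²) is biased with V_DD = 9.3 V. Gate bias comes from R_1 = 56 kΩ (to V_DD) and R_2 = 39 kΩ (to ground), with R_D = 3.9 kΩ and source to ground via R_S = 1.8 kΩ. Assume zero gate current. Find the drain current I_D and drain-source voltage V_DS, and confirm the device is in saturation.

V_G = V_DD·R_2/(R_1+R_2) = 9.3×39/95 = 3.82 V.
Assume saturation: I_D = (k_n/2)(V_GS − V_t)² with V_GS = V_G − I_D·R_S = 3.82 − 1.8·I_D.
Substituting gives 1.2·I_D² − 3.02·I_D + 0.852 = 0, with roots I_D = 0.324 or 2.2 mA.
The root I_D = 2.2 mA gives V_GS = -0.137 V ≤ V_t, so take I_D = 0.324 mA.
Then V_GS = 3.24 V and V_DS = V_DD − I_D(R_D+R_S) = 9.3 − 0.324×5.7 = 7.46 V.
Saturation requires V_DS ≥ V_GS − V_t = 0.935 V; 7.46 ≥ 0.935 ✓.

I_D ≈ 0.32 mA, V_DS ≈ 7.5 V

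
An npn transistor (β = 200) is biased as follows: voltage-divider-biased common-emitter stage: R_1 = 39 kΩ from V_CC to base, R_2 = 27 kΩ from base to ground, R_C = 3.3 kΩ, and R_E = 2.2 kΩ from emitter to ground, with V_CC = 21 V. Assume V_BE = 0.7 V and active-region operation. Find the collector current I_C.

I_C ≈ 3.4 mA

Thevenize the base divider: V_Th = V_CC·R_2/(R_1+R_2) = 21×27/66 = 8.59 V, R_Th = R_1‖R_2 = 16 kΩ.
Base-emitter loop: V_Th = I_B·R_Th + V_BE + (β+1)I_B·R_E, so I_B = (8.59 − 0.7) / (16 + 201×2.2) = 0.0172 mA.
I_C = β·I_B = 200×0.0172 = 3.44 mA, and I_E = (β+1)I_B = 3.46 mA.
V_CE = V_CC − I_C·R_C − I_E·R_E = 21 − 3.44×3.3 − 3.46×2.2 = 2.02 V.
V_CE = 2.02 V > 0.2 V confirms active-region operation.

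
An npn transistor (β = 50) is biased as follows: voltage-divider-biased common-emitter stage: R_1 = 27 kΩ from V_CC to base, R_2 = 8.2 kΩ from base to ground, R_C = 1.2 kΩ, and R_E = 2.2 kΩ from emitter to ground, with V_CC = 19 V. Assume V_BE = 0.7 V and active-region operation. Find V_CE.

Thevenize the base divider: V_Th = V_CC·R_2/(R_1+R_2) = 19×8.2/35.2 = 4.43 V, R_Th = R_1‖R_2 = 6.29 kΩ.
Base-emitter loop: V_Th = I_B·R_Th + V_BE + (β+1)I_B·R_E, so I_B = (4.43 − 0.7) / (6.29 + 51×2.2) = 0.0314 mA.
I_C = β·I_B = 50×0.0314 = 1.57 mA, and I_E = (β+1)I_B = 1.6 mA.
V_CE = V_CC − I_C·R_C − I_E·R_E = 19 − 1.57×1.2 − 1.6×2.2 = 13.6 V.
V_CE = 13.6 V > 0.2 V confirms active-region operation.

V_CE ≈ 14 V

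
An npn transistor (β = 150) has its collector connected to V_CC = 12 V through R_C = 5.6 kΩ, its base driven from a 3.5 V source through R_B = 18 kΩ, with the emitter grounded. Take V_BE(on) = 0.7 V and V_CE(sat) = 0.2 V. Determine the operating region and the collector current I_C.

saturation; I_C ≈ 2.1 mA

Assume active: I_B = (3.5 − 0.7)/18 = 0.156 mA, giving I_C = β·I_B = 23.3 mA.
But then V_CE = 12 − 23.3×5.6 = -119 V < V_CE(sat) = 0.2 V — impossible in the active region.
So the transistor is saturated. With V_CE = 0.2 V, I_C = (V_CC − 0.2)/R_C = 11.8/5.6 = 2.11 mA.
Check: β·I_B = 23.3 mA > I_C = 2.11 mA, confirming saturation.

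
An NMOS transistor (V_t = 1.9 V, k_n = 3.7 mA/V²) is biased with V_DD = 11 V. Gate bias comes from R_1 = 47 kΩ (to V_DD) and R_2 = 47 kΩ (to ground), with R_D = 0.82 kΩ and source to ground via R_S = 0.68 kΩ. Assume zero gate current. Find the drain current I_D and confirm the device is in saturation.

I_D ≈ 3.3 mA

V_G = V_DD·R_2/(R_1+R_2) = 11×47/94 = 5.5 V.
Assume saturation: I_D = (k_n/2)(V_GS − V_t)² with V_GS = V_G − I_D·R_S = 5.5 − 0.68·I_D.
Substituting gives 0.855·I_D² − 10.1·I_D + 24 = 0, with roots I_D = 3.32 or 8.43 mA.
The root I_D = 8.43 mA gives V_GS = -0.235 V ≤ V_t, so take I_D = 3.32 mA.
Then V_GS = 3.24 V and V_DS = V_DD − I_D(R_D+R_S) = 11 − 3.32×1.5 = 6.02 V.
Saturation requires V_DS ≥ V_GS − V_t = 1.34 V; 6.02 ≥ 1.34 ✓.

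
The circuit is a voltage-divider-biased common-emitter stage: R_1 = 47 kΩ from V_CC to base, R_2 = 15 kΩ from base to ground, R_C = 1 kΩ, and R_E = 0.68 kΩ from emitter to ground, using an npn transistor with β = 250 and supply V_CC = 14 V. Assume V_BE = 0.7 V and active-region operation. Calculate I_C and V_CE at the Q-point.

Thevenize the base divider: V_Th = V_CC·R_2/(R_1+R_2) = 14×15/62 = 3.39 V, R_Th = R_1‖R_2 = 11.4 kΩ.
Base-emitter loop: V_Th = I_B·R_Th + V_BE + (β+1)I_B·R_E, so I_B = (3.39 − 0.7) / (11.4 + 251×0.68) = 0.0148 mA.
I_C = β·I_B = 250×0.0148 = 3.69 mA, and I_E = (β+1)I_B = 3.7 mA.
V_CE = V_CC − I_C·R_C − I_E·R_E = 14 − 3.69×1 − 3.7×0.68 = 7.79 V.
V_CE = 7.79 V > 0.2 V confirms active-region operation.

I_C ≈ 3.7 mA, V_CE ≈ 7.8 V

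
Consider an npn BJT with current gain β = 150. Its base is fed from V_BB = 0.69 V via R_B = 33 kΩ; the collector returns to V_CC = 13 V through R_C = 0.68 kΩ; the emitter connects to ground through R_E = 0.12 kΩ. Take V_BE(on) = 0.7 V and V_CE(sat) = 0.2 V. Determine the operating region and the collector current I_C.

V_BB = 0.69 V ≤ V_BE(on) = 0.7 V, so the base-emitter junction is not forward biased.
The transistor is in cutoff: I_B = I_C = 0.

cutoff; I_C ≈ 0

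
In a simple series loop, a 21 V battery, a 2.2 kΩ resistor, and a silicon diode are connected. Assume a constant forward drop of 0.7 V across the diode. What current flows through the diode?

I ≈ 9.2 mA

KVL around the loop: 21 = V_D + I·R = 0.7 + I × 2.2 kΩ.
So I = (21 − 0.7) / 2.2 kΩ = 20.3 / 2.2 = 9.23 mA.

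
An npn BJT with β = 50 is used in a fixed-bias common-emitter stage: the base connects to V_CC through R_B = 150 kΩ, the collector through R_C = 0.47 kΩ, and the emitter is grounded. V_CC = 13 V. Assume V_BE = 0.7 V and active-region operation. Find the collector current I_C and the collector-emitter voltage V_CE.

Base loop: V_CC = I_B·R_B + V_BE, so I_B = (13 − 0.7)/150 kΩ = 0.082 mA.
In the active region I_C = β·I_B = 50 × 0.082 = 4.1 mA.
Collector loop: V_CE = V_CC − I_C·R_C = 13 − 4.1×0.47 = 11.1 V.
Since V_CE = 11.1 V > V_CE(sat) ≈ 0.2 V, the transistor is in the active region as assumed.

I_C ≈ 4.1 mA, V_CE ≈ 11 V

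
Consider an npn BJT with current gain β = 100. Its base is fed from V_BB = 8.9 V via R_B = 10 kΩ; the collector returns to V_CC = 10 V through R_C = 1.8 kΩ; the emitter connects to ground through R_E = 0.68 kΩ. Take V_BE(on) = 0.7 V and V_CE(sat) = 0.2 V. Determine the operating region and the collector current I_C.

Assume active: I_B = (8.9 − 0.7)/(10 + 101×0.68) = 0.104 mA, I_C = β·I_B = 10.4 mA.
Then V_CE = 10 − 10.4×1.8 − 10.5×0.68 = -15.9 V < 0.2 V — the active assumption fails.
Re-solve with V_CE = 0.2 V. KCL at the emitter: V_E/R_E = (V_BB−0.7−V_E)/R_B + (V_CC−0.2−V_E)/R_C, giving V_E = 2.95 V.
I_C = (V_CC − 0.2 − V_E)/R_C = (9.8 − 2.95)/1.8 = 3.81 mA.
Check: I_B = (8.2 − 2.95)/10 = 0.525 mA, and β·I_B = 52.5 mA > I_C, confirming saturation.

saturation; I_C ≈ 3.8 mA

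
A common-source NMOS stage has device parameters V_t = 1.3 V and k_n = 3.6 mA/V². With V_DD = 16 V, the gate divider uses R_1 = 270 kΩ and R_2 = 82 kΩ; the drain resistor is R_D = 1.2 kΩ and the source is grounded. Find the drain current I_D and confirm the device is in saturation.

I_D ≈ 11 mA

V_G = V_DD·R_2/(R_1+R_2) = 16×82/352 = 3.73 V. With the source grounded, V_GS = V_G = 3.73 V.
Assume saturation: I_D = (k_n/2)(V_GS − V_t)² = (3.6/2)×(3.73 − 1.3)² = 1.8×2.43² = 10.6 mA.
V_DS = V_DD − I_D·R_D = 16 − 10.6×1.2 = 3.27 V.
Saturation requires V_DS ≥ V_GS − V_t = 2.43 V; 3.27 ≥ 2.43 ✓.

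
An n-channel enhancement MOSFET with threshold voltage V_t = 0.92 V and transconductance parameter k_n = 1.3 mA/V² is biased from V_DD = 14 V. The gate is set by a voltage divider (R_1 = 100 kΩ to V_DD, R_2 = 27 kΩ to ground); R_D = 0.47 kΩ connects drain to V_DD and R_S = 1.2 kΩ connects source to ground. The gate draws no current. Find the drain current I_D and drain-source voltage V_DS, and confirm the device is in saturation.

V_G = V_DD·R_2/(R_1+R_2) = 14×27/127 = 2.98 V.
Assume saturation: I_D = (k_n/2)(V_GS − V_t)² with V_GS = V_G − I_D·R_S = 2.98 − 1.2·I_D.
Substituting gives 0.936·I_D² − 4.21·I_D + 2.75 = 0, with roots I_D = 0.793 or 3.7 mA.
The root I_D = 3.7 mA gives V_GS = -1.47 V ≤ V_t, so take I_D = 0.793 mA.
Then V_GS = 2.02 V and V_DS = V_DD − I_D(R_D+R_S) = 14 − 0.793×1.67 = 12.7 V.
Saturation requires V_DS ≥ V_GS − V_t = 1.1 V; 12.7 ≥ 1.1 ✓.

I_D ≈ 0.79 mA, V_DS ≈ 13 V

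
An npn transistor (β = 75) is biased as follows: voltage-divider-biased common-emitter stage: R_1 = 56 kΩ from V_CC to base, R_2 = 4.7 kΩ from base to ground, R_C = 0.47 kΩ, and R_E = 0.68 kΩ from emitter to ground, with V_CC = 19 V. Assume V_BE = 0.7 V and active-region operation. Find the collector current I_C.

Thevenize the base divider: V_Th = V_CC·R_2/(R_1+R_2) = 19×4.7/60.7 = 1.47 V, R_Th = R_1‖R_2 = 4.34 kΩ.
Base-emitter loop: V_Th = I_B·R_Th + V_BE + (β+1)I_B·R_E, so I_B = (1.47 − 0.7) / (4.34 + 76×0.68) = 0.0138 mA.
I_C = β·I_B = 75×0.0138 = 1.03 mA, and I_E = (β+1)I_B = 1.05 mA.
V_CE = V_CC − I_C·R_C − I_E·R_E = 19 − 1.03×0.47 − 1.05×0.68 = 17.8 V.
V_CE = 17.8 V > 0.2 V confirms active-region operation.

I_C ≈ 1 mA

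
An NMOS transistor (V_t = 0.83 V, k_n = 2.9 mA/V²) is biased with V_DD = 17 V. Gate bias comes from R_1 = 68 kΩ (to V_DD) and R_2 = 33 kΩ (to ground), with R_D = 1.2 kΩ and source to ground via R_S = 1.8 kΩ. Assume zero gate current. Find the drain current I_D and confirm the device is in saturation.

V_G = V_DD·R_2/(R_1+R_2) = 17×33/101 = 5.55 V.
Assume saturation: I_D = (k_n/2)(V_GS − V_t)² with V_GS = V_G − I_D·R_S = 5.55 − 1.8·I_D.
Substituting gives 4.7·I_D² − 25.7·I_D + 32.4 = 0, with roots I_D = 1.98 or 3.49 mA.
The root I_D = 3.49 mA gives V_GS = -0.721 V ≤ V_t, so take I_D = 1.98 mA.
Then V_GS = 2 V and V_DS = V_DD − I_D(R_D+R_S) = 17 − 1.98×3 = 11.1 V.
Saturation requires V_DS ≥ V_GS − V_t = 1.17 V; 11.1 ≥ 1.17 ✓.

I_D ≈ 2 mA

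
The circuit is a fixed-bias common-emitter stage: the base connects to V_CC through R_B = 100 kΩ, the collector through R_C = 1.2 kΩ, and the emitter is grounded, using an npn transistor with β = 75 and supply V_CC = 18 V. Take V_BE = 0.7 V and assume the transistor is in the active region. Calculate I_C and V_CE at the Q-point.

Base loop: V_CC = I_B·R_B + V_BE, so I_B = (18 − 0.7)/100 kΩ = 0.173 mA.
In the active region I_C = β·I_B = 75 × 0.173 = 13 mA.
Collector loop: V_CE = V_CC − I_C·R_C = 18 − 13×1.2 = 2.43 V.
Since V_CE = 2.43 V > V_CE(sat) ≈ 0.2 V, the transistor is in the active region as assumed.

I_C ≈ 13 mA, V_CE ≈ 2.4 V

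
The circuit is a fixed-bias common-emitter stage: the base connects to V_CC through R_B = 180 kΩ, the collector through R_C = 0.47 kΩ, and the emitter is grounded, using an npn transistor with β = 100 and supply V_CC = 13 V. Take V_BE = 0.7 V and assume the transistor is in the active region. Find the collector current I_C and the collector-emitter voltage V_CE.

Base loop: V_CC = I_B·R_B + V_BE, so I_B = (13 − 0.7)/180 kΩ = 0.0683 mA.
In the active region I_C = β·I_B = 100 × 0.0683 = 6.83 mA.
Collector loop: V_CE = V_CC − I_C·R_C = 13 − 6.83×0.47 = 9.79 V.
Since V_CE = 9.79 V > V_CE(sat) ≈ 0.2 V, the transistor is in the active region as assumed.

I_C ≈ 6.8 mA, V_CE ≈ 9.8 V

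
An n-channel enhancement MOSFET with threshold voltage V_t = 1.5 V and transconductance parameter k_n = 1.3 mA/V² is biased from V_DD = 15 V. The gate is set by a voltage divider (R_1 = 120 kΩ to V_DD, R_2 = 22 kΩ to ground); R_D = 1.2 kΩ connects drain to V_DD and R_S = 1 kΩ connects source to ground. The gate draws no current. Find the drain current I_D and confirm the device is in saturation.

I_D ≈ 0.23 mA

V_G = V_DD·R_2/(R_1+R_2) = 15×22/142 = 2.32 V.
Assume saturation: I_D = (k_n/2)(V_GS − V_t)² with V_GS = V_G − I_D·R_S = 2.32 − 1·I_D.
Substituting gives 0.65·I_D² − 2.07·I_D + 0.441 = 0, with roots I_D = 0.23 or 2.96 mA.
The root I_D = 2.96 mA gives V_GS = -0.633 V ≤ V_t, so take I_D = 0.23 mA.
Then V_GS = 2.09 V and V_DS = V_DD − I_D(R_D+R_S) = 15 − 0.23×2.2 = 14.5 V.
Saturation requires V_DS ≥ V_GS − V_t = 0.594 V; 14.5 ≥ 0.594 ✓.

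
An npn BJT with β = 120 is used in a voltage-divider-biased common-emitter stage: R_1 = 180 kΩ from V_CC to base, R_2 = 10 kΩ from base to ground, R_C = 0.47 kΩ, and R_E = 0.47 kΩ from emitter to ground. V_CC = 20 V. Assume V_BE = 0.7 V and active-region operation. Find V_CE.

Thevenize the base divider: V_Th = V_CC·R_2/(R_1+R_2) = 20×10/190 = 1.05 V, R_Th = R_1‖R_2 = 9.47 kΩ.
Base-emitter loop: V_Th = I_B·R_Th + V_BE + (β+1)I_B·R_E, so I_B = (1.05 − 0.7) / (9.47 + 121×0.47) = 0.00532 mA.
I_C = β·I_B = 120×0.00532 = 0.638 mA, and I_E = (β+1)I_B = 0.643 mA.
V_CE = V_CC − I_C·R_C − I_E·R_E = 20 − 0.638×0.47 − 0.643×0.47 = 19.4 V.
V_CE = 19.4 V > 0.2 V confirms active-region operation.

V_CE ≈ 19 V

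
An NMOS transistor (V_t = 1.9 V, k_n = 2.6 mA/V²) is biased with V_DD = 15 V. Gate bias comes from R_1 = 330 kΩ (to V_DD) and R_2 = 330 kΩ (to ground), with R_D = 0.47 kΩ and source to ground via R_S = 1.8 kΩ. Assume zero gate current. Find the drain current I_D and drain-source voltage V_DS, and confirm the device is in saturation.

I_D ≈ 2.4 mA, V_DS ≈ 9.6 V

V_G = V_DD·R_2/(R_1+R_2) = 15×330/660 = 7.5 V.
Assume saturation: I_D = (k_n/2)(V_GS − V_t)² with V_GS = V_G − I_D·R_S = 7.5 − 1.8·I_D.
Substituting gives 4.21·I_D² − 27.2·I_D + 40.8 = 0, with roots I_D = 2.36 or 4.1 mA.
The root I_D = 4.1 mA gives V_GS = 0.125 V ≤ V_t, so take I_D = 2.36 mA.
Then V_GS = 3.25 V and V_DS = V_DD − I_D(R_D+R_S) = 15 − 2.36×2.27 = 9.64 V.
Saturation requires V_DS ≥ V_GS − V_t = 1.35 V; 9.64 ≥ 1.35 ✓.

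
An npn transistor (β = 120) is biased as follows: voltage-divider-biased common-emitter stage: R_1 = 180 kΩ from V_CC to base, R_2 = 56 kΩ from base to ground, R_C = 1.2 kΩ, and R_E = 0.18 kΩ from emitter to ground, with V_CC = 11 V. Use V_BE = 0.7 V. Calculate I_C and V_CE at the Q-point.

I_C ≈ 3.6 mA, V_CE ≈ 6.1 V

Thevenize the base divider: V_Th = V_CC·R_2/(R_1+R_2) = 11×56/236 = 2.61 V, R_Th = R_1‖R_2 = 42.7 kΩ.
Base-emitter loop: V_Th = I_B·R_Th + V_BE + (β+1)I_B·R_E, so I_B = (2.61 − 0.7) / (42.7 + 121×0.18) = 0.0296 mA.
I_C = β·I_B = 120×0.0296 = 3.55 mA, and I_E = (β+1)I_B = 3.58 mA.
V_CE = V_CC − I_C·R_C − I_E·R_E = 11 − 3.55×1.2 − 3.58×0.18 = 6.09 V.
V_CE = 6.09 V > 0.2 V confirms active-region operation.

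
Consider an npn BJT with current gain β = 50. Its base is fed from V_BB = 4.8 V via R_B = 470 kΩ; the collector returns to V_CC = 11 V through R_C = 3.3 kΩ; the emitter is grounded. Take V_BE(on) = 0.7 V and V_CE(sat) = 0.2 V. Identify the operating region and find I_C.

Assume active. Base-emitter loop: I_B = (V_BB − V_BE)/R_B = (4.8 − 0.7)/470 = 0.00872 mA.
I_C = β·I_B = 50×0.00872 = 0.436 mA.
V_CE = V_CC − I_C·R_C = 11 − 0.436×3.3 = 9.56 V > V_CE(sat), so the active-region assumption holds.

active; I_C ≈ 0.44 mA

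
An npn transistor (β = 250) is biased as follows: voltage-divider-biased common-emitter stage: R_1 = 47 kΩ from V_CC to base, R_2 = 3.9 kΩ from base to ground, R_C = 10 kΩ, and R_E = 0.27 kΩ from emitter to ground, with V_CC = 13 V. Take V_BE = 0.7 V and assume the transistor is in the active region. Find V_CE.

Thevenize the base divider: V_Th = V_CC·R_2/(R_1+R_2) = 13×3.9/50.9 = 0.996 V, R_Th = R_1‖R_2 = 3.6 kΩ.
Base-emitter loop: V_Th = I_B·R_Th + V_BE + (β+1)I_B·R_E, so I_B = (0.996 − 0.7) / (3.6 + 251×0.27) = 0.00415 mA.
I_C = β·I_B = 250×0.00415 = 1.04 mA, and I_E = (β+1)I_B = 1.04 mA.
V_CE = V_CC − I_C·R_C − I_E·R_E = 13 − 1.04×10 − 1.04×0.27 = 2.35 V.
V_CE = 2.35 V > 0.2 V confirms active-region operation.

V_CE ≈ 2.3 V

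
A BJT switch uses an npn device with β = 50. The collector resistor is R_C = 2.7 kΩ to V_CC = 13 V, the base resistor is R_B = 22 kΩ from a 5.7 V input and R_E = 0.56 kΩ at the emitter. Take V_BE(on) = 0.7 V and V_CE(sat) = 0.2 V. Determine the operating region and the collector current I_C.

Assume active: I_B = (5.7 − 0.7)/(22 + 51×0.56) = 0.0989 mA, I_C = β·I_B = 4.94 mA.
Then V_CE = 13 − 4.94×2.7 − 5.04×0.56 = -3.17 V < 0.2 V — the active assumption fails.
Re-solve with V_CE = 0.2 V. KCL at the emitter: V_E/R_E = (V_BB−0.7−V_E)/R_B + (V_CC−0.2−V_E)/R_C, giving V_E = 2.26 V.
I_C = (V_CC − 0.2 − V_E)/R_C = (12.8 − 2.26)/2.7 = 3.9 mA.
Check: I_B = (5 − 2.26)/22 = 0.125 mA, and β·I_B = 6.23 mA > I_C, confirming saturation.

saturation; I_C ≈ 3.9 mA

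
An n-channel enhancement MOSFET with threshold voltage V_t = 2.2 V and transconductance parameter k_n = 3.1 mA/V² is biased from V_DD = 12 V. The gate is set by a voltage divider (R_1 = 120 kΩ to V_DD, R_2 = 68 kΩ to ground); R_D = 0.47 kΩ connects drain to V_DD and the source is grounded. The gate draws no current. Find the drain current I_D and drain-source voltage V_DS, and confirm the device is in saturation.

I_D ≈ 7.1 mA, V_DS ≈ 8.7 V

V_G = V_DD·R_2/(R_1+R_2) = 12×68/188 = 4.34 V. With the source grounded, V_GS = V_G = 4.34 V.
Assume saturation: I_D = (k_n/2)(V_GS − V_t)² = (3.1/2)×(4.34 − 2.2)² = 1.55×2.14² = 7.1 mA.
V_DS = V_DD − I_D·R_D = 12 − 7.1×0.47 = 8.66 V.
Saturation requires V_DS ≥ V_GS − V_t = 2.14 V; 8.66 ≥ 2.14 ✓.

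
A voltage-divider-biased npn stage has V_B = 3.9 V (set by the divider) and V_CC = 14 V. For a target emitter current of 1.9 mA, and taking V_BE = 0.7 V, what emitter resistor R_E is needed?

R_E ≈ 1.7 kΩ

V_E = V_B − V_BE = 3.9 − 0.7 = 3.2 V.
R_E = V_E / I_E = 3.2 / 1.9 = 1.68 kΩ.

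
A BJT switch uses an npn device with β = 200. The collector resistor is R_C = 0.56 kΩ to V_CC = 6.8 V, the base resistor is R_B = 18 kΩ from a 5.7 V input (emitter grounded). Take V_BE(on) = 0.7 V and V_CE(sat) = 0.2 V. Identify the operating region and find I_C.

Assume active: I_B = (5.7 − 0.7)/18 = 0.278 mA, giving I_C = β·I_B = 55.6 mA.
But then V_CE = 6.8 − 55.6×0.56 = -24.3 V < V_CE(sat) = 0.2 V — impossible in the active region.
So the transistor is saturated. With V_CE = 0.2 V, I_C = (V_CC − 0.2)/R_C = 6.6/0.56 = 11.8 mA.
Check: β·I_B = 55.6 mA > I_C = 11.8 mA, confirming saturation.

saturation; I_C ≈ 12 mA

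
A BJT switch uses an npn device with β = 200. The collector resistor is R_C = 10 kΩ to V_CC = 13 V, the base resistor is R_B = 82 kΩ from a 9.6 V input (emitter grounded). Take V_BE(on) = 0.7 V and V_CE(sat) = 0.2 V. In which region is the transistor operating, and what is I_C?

Assume active: I_B = (9.6 − 0.7)/82 = 0.109 mA, giving I_C = β·I_B = 21.7 mA.
But then V_CE = 13 − 21.7×10 = -204 V < V_CE(sat) = 0.2 V — impossible in the active region.
So the transistor is saturated. With V_CE = 0.2 V, I_C = (V_CC − 0.2)/R_C = 12.8/10 = 1.28 mA.
Check: β·I_B = 21.7 mA > I_C = 1.28 mA, confirming saturation.

saturation; I_C ≈ 1.3 mA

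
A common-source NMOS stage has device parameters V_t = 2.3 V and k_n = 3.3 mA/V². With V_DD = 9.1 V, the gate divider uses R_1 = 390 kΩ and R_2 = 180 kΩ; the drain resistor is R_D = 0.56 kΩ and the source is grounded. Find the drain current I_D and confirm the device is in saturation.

V_G = V_DD·R_2/(R_1+R_2) = 9.1×180/570 = 2.87 V. With the source grounded, V_GS = V_G = 2.87 V.
Assume saturation: I_D = (k_n/2)(V_GS − V_t)² = (3.3/2)×(2.87 − 2.3)² = 1.65×0.574² = 0.543 mA.
V_DS = V_DD − I_D·R_D = 9.1 − 0.543×0.56 = 8.8 V.
Saturation requires V_DS ≥ V_GS − V_t = 0.574 V; 8.8 ≥ 0.574 ✓.

I_D ≈ 0.54 mA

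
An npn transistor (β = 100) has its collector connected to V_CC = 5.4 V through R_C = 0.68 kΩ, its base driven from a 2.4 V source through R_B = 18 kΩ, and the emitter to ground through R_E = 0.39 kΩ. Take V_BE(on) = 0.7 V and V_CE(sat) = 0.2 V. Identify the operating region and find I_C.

active; I_C ≈ 3 mA

Assume active. Base-emitter loop: I_B = (V_BB − V_BE)/(R_B + (β+1)R_E) = (2.4 − 0.7)/(18 + 101×0.39) = 0.0296 mA.
I_C = β·I_B = 100×0.0296 = 2.96 mA.
V_CE = V_CC − I_C·R_C − I_E·R_E = 5.4 − 2.96×0.68 − 2.99×0.39 = 2.22 V > V_CE(sat), so the active-region assumption holds.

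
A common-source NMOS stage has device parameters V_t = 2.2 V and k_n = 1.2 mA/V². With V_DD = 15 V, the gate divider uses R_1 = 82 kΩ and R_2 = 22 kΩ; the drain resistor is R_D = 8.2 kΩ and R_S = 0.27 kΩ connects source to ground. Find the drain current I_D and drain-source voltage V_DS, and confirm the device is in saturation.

I_D ≈ 0.44 mA, V_DS ≈ 11 V

V_G = V_DD·R_2/(R_1+R_2) = 15×22/104 = 3.17 V.
Assume saturation: I_D = (k_n/2)(V_GS − V_t)² with V_GS = V_G − I_D·R_S = 3.17 − 0.27·I_D.
Substituting gives 0.0437·I_D² − 1.32·I_D + 0.568 = 0, with roots I_D = 0.438 or 29.6 mA.
The root I_D = 29.6 mA gives V_GS = -4.83 V ≤ V_t, so take I_D = 0.438 mA.
Then V_GS = 3.05 V and V_DS = V_DD − I_D(R_D+R_S) = 15 − 0.438×8.47 = 11.3 V.
Saturation requires V_DS ≥ V_GS − V_t = 0.855 V; 11.3 ≥ 0.855 ✓.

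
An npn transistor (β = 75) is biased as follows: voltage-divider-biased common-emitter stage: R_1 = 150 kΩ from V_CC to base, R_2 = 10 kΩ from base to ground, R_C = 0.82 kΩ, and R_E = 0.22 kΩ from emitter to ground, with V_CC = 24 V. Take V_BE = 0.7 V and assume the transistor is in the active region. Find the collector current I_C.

I_C ≈ 2.3 mA

Thevenize the base divider: V_Th = V_CC·R_2/(R_1+R_2) = 24×10/160 = 1.5 V, R_Th = R_1‖R_2 = 9.38 kΩ.
Base-emitter loop: V_Th = I_B·R_Th + V_BE + (β+1)I_B·R_E, so I_B = (1.5 − 0.7) / (9.38 + 76×0.22) = 0.0307 mA.
I_C = β·I_B = 75×0.0307 = 2.3 mA, and I_E = (β+1)I_B = 2.33 mA.
V_CE = V_CC − I_C·R_C − I_E·R_E = 24 − 2.3×0.82 − 2.33×0.22 = 21.6 V.
V_CE = 21.6 V > 0.2 V confirms active-region operation.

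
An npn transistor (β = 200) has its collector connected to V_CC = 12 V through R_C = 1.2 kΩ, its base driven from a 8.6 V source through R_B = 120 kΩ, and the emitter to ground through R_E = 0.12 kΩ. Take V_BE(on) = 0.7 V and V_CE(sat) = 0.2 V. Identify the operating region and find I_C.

saturation; I_C ≈ 8.9 mA

Assume active: I_B = (8.6 − 0.7)/(120 + 201×0.12) = 0.0548 mA, I_C = β·I_B = 11 mA.
Then V_CE = 12 − 11×1.2 − 11×0.12 = -2.48 V < 0.2 V — the active assumption fails.
Re-solve with V_CE = 0.2 V. KCL at the emitter: V_E/R_E = (V_BB−0.7−V_E)/R_B + (V_CC−0.2−V_E)/R_C, giving V_E = 1.08 V.
I_C = (V_CC − 0.2 − V_E)/R_C = (11.8 − 1.08)/1.2 = 8.93 mA.
Check: I_B = (7.9 − 1.08)/120 = 0.0568 mA, and β·I_B = 11.4 mA > I_C, confirming saturation.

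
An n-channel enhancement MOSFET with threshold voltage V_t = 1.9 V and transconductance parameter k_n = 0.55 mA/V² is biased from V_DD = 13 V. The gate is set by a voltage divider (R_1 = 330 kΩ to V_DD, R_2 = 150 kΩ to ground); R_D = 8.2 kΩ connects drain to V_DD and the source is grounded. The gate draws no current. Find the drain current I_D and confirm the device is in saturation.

I_D ≈ 1.3 mA

V_G = V_DD·R_2/(R_1+R_2) = 13×150/480 = 4.06 V. With the source grounded, V_GS = V_G = 4.06 V.
Assume saturation: I_D = (k_n/2)(V_GS − V_t)² = (0.55/2)×(4.06 − 1.9)² = 0.275×2.16² = 1.29 mA.
V_DS = V_DD − I_D·R_D = 13 − 1.29×8.2 = 2.45 V.
Saturation requires V_DS ≥ V_GS − V_t = 2.16 V; 2.45 ≥ 2.16 ✓.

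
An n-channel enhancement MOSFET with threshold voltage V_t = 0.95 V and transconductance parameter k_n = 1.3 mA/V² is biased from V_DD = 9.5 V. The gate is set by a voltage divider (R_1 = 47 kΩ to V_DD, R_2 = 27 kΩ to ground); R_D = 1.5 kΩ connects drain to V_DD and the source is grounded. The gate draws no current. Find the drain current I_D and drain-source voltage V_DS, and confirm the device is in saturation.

V_G = V_DD·R_2/(R_1+R_2) = 9.5×27/74 = 3.47 V. With the source grounded, V_GS = V_G = 3.47 V.
Assume saturation: I_D = (k_n/2)(V_GS − V_t)² = (1.3/2)×(3.47 − 0.95)² = 0.65×2.52² = 4.12 mA.
V_DS = V_DD − I_D·R_D = 9.5 − 4.12×1.5 = 3.33 V.
Saturation requires V_DS ≥ V_GS − V_t = 2.52 V; 3.33 ≥ 2.52 ✓.

I_D ≈ 4.1 mA, V_DS ≈ 3.3 V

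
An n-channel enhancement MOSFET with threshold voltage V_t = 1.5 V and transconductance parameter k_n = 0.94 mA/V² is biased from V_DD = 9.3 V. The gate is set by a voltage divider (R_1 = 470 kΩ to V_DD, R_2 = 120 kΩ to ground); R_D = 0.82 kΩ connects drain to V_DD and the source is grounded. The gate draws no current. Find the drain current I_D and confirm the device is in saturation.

I_D ≈ 0.072 mA

V_G = V_DD·R_2/(R_1+R_2) = 9.3×120/590 = 1.89 V. With the source grounded, V_GS = V_G = 1.89 V.
Assume saturation: I_D = (k_n/2)(V_GS − V_t)² = (0.94/2)×(1.89 − 1.5)² = 0.47×0.392² = 0.072 mA.
V_DS = V_DD − I_D·R_D = 9.3 − 0.072×0.82 = 9.24 V.
Saturation requires V_DS ≥ V_GS − V_t = 0.392 V; 9.24 ≥ 0.392 ✓.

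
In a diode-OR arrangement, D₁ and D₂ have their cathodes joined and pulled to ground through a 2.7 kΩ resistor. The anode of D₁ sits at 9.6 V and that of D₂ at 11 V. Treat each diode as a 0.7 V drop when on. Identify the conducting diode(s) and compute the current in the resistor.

Only D₂ conducts; I_R ≈ 3.8 mA

Assume both conduct. Then node N would need to be at both 9.6−0.7 = 8.9 V and 11−0.7 = 10.3 V, which is impossible.
Assume only D₂ conducts: V_N = 11 − 0.7 = 10.3 V, so I_R = 10.3/2.7 = 3.81 mA.
Check D₁: its anode-to-cathode voltage is 9.6 − 10.3 = -0.7 V < 0.7 V, so it is off. The assumption is consistent.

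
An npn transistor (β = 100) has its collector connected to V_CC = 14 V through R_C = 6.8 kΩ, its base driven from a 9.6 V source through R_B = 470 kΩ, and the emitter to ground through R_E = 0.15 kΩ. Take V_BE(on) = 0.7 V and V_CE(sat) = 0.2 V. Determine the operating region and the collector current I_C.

Assume active. Base-emitter loop: I_B = (V_BB − V_BE)/(R_B + (β+1)R_E) = (9.6 − 0.7)/(470 + 101×0.15) = 0.0183 mA.
I_C = β·I_B = 100×0.0183 = 1.83 mA.
V_CE = V_CC − I_C·R_C − I_E·R_E = 14 − 1.83×6.8 − 1.85×0.15 = 1.25 V > V_CE(sat), so the active-region assumption holds.

active; I_C ≈ 1.8 mA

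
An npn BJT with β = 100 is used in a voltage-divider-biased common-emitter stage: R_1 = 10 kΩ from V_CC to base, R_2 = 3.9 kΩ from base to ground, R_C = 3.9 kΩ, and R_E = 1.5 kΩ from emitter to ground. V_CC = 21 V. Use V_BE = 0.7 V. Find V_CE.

Thevenize the base divider: V_Th = V_CC·R_2/(R_1+R_2) = 21×3.9/13.9 = 5.89 V, R_Th = R_1‖R_2 = 2.81 kΩ.
Base-emitter loop: V_Th = I_B·R_Th + V_BE + (β+1)I_B·R_E, so I_B = (5.89 − 0.7) / (2.81 + 101×1.5) = 0.0336 mA.
I_C = β·I_B = 100×0.0336 = 3.36 mA, and I_E = (β+1)I_B = 3.4 mA.
V_CE = V_CC − I_C·R_C − I_E·R_E = 21 − 3.36×3.9 − 3.4×1.5 = 2.78 V.
V_CE = 2.78 V > 0.2 V confirms active-region operation.

V_CE ≈ 2.8 V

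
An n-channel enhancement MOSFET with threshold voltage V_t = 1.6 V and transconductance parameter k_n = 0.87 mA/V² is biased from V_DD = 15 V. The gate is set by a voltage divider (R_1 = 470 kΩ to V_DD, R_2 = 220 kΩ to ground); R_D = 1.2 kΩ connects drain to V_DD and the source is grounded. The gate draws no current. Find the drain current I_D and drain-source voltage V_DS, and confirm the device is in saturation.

V_G = V_DD·R_2/(R_1+R_2) = 15×220/690 = 4.78 V. With the source grounded, V_GS = V_G = 4.78 V.
Assume saturation: I_D = (k_n/2)(V_GS − V_t)² = (0.87/2)×(4.78 − 1.6)² = 0.435×3.18² = 4.41 mA.
V_DS = V_DD − I_D·R_D = 15 − 4.41×1.2 = 9.71 V.
Saturation requires V_DS ≥ V_GS − V_t = 3.18 V; 9.71 ≥ 3.18 ✓.

I_D ≈ 4.4 mA, V_DS ≈ 9.7 V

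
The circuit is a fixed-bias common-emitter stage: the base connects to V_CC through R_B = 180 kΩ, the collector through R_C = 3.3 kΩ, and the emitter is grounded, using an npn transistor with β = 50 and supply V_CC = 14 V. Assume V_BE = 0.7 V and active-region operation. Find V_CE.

V_CE ≈ 1.8 V

Base loop: V_CC = I_B·R_B + V_BE, so I_B = (14 − 0.7)/180 kΩ = 0.0739 mA.
In the active region I_C = β·I_B = 50 × 0.0739 = 3.69 mA.
Collector loop: V_CE = V_CC − I_C·R_C = 14 − 3.69×3.3 = 1.81 V.
Since V_CE = 1.81 V > V_CE(sat) ≈ 0.2 V, the transistor is in the active region as assumed.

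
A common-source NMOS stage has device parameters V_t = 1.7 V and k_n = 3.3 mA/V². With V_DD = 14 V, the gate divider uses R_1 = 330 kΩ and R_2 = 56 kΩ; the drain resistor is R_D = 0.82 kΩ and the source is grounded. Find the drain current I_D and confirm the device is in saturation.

I_D ≈ 0.18 mA

V_G = V_DD·R_2/(R_1+R_2) = 14×56/386 = 2.03 V. With the source grounded, V_GS = V_G = 2.03 V.
Assume saturation: I_D = (k_n/2)(V_GS − V_t)² = (3.3/2)×(2.03 − 1.7)² = 1.65×0.331² = 0.181 mA.
V_DS = V_DD − I_D·R_D = 14 − 0.181×0.82 = 13.9 V.
Saturation requires V_DS ≥ V_GS − V_t = 0.331 V; 13.9 ≥ 0.331 ✓.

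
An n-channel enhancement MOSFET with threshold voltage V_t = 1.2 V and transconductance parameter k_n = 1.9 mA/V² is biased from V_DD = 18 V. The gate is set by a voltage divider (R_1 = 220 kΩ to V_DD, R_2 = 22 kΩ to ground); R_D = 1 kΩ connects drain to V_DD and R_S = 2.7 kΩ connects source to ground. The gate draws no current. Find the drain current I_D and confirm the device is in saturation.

I_D ≈ 0.065 mA

V_G = V_DD·R_2/(R_1+R_2) = 18×22/242 = 1.64 V.
Assume saturation: I_D = (k_n/2)(V_GS − V_t)² with V_GS = V_G − I_D·R_S = 1.64 − 2.7·I_D.
Substituting gives 6.93·I_D² − 3.24·I_D + 0.181 = 0, with roots I_D = 0.0648 or 0.403 mA.
The root I_D = 0.403 mA gives V_GS = 0.549 V ≤ V_t, so take I_D = 0.0648 mA.
Then V_GS = 1.46 V and V_DS = V_DD − I_D(R_D+R_S) = 18 − 0.0648×3.7 = 17.8 V.
Saturation requires V_DS ≥ V_GS − V_t = 0.261 V; 17.8 ≥ 0.261 ✓.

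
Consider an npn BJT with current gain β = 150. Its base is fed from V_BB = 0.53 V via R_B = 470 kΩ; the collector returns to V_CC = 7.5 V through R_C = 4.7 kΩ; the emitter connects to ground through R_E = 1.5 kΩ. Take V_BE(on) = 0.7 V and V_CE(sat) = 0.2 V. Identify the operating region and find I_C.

cutoff; I_C ≈ 0

V_BB = 0.53 V ≤ V_BE(on) = 0.7 V, so the base-emitter junction is not forward biased.
The transistor is in cutoff: I_B = I_C = 0.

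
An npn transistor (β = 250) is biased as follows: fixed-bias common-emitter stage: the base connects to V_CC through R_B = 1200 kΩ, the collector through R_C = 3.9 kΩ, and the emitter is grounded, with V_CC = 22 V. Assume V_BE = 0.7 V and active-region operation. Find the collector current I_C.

Base loop: V_CC = I_B·R_B + V_BE, so I_B = (22 − 0.7)/1200 kΩ = 0.0178 mA.
In the active region I_C = β·I_B = 250 × 0.0178 = 4.44 mA.
Collector loop: V_CE = V_CC − I_C·R_C = 22 − 4.44×3.9 = 4.69 V.
Since V_CE = 4.69 V > V_CE(sat) ≈ 0.2 V, the transistor is in the active region as assumed.

I_C ≈ 4.4 mA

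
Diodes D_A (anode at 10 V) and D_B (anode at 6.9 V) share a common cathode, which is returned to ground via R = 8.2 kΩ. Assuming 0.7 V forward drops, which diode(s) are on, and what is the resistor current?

Only D_A conducts; I_R ≈ 1.1 mA

Assume both conduct. Then node N would need to be at both 10−0.7 = 9.3 V and 6.9−0.7 = 6.2 V, which is impossible.
Assume only D_A conducts: V_N = 10 − 0.7 = 9.3 V, so I_R = 9.3/8.2 = 1.13 mA.
Check D_B: its anode-to-cathode voltage is 6.9 − 9.3 = -2.4 V < 0.7 V, so it is off. The assumption is consistent.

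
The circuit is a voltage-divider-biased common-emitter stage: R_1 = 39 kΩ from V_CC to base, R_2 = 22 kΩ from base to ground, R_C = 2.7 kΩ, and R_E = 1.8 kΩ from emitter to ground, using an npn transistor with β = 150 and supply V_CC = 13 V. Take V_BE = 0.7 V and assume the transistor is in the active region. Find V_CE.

V_CE ≈ 3.6 V

Thevenize the base divider: V_Th = V_CC·R_2/(R_1+R_2) = 13×22/61 = 4.69 V, R_Th = R_1‖R_2 = 14.1 kΩ.
Base-emitter loop: V_Th = I_B·R_Th + V_BE + (β+1)I_B·R_E, so I_B = (4.69 − 0.7) / (14.1 + 151×1.8) = 0.014 mA.
I_C = β·I_B = 150×0.014 = 2.09 mA, and I_E = (β+1)I_B = 2.11 mA.
V_CE = V_CC − I_C·R_C − I_E·R_E = 13 − 2.09×2.7 − 2.11×1.8 = 3.56 V.
V_CE = 3.56 V > 0.2 V confirms active-region operation.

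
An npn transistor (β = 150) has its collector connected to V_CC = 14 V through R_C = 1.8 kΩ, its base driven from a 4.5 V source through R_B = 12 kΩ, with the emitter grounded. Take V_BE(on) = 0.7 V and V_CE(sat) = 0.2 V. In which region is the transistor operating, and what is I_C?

saturation; I_C ≈ 7.7 mA

Assume active: I_B = (4.5 − 0.7)/12 = 0.317 mA, giving I_C = β·I_B = 47.5 mA.
But then V_CE = 14 − 47.5×1.8 = -71.5 V < V_CE(sat) = 0.2 V — impossible in the active region.
So the transistor is saturated. With V_CE = 0.2 V, I_C = (V_CC − 0.2)/R_C = 13.8/1.8 = 7.67 mA.
Check: β·I_B = 47.5 mA > I_C = 7.67 mA, confirming saturation.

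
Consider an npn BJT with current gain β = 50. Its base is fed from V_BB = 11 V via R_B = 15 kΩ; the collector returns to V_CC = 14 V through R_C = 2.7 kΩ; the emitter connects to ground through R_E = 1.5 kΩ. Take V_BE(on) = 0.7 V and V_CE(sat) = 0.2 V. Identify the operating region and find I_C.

Assume active: I_B = (11 − 0.7)/(15 + 51×1.5) = 0.113 mA, I_C = β·I_B = 5.63 mA.
Then V_CE = 14 − 5.63×2.7 − 5.74×1.5 = -9.81 V < 0.2 V — the active assumption fails.
Re-solve with V_CE = 0.2 V. KCL at the emitter: V_E/R_E = (V_BB−0.7−V_E)/R_B + (V_CC−0.2−V_E)/R_C, giving V_E = 5.25 V.
I_C = (V_CC − 0.2 − V_E)/R_C = (13.8 − 5.25)/2.7 = 3.17 mA.
Check: I_B = (10.3 − 5.25)/15 = 0.336 mA, and β·I_B = 16.8 mA > I_C, confirming saturation.

saturation; I_C ≈ 3.2 mA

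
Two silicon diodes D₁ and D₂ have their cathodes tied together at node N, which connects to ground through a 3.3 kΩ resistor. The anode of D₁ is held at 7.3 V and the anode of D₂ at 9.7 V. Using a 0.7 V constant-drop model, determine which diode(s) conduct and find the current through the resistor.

Only D₂ conducts; I_R ≈ 2.7 mA

Assume both conduct. Then node N would need to be at both 7.3−0.7 = 6.6 V and 9.7−0.7 = 9 V, which is impossible.
Assume only D₂ conducts: V_N = 9.7 − 0.7 = 9 V, so I_R = 9/3.3 = 2.73 mA.
Check D₁: its anode-to-cathode voltage is 7.3 − 9 = -1.7 V < 0.7 V, so it is off. The assumption is consistent.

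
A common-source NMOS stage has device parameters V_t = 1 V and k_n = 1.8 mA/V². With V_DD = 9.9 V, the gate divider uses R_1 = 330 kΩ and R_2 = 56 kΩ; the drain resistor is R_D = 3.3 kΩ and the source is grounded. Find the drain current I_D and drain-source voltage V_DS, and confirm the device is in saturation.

V_G = V_DD·R_2/(R_1+R_2) = 9.9×56/386 = 1.44 V. With the source grounded, V_GS = V_G = 1.44 V.
Assume saturation: I_D = (k_n/2)(V_GS − V_t)² = (1.8/2)×(1.44 − 1)² = 0.9×0.436² = 0.171 mA.
V_DS = V_DD − I_D·R_D = 9.9 − 0.171×3.3 = 9.33 V.
Saturation requires V_DS ≥ V_GS − V_t = 0.436 V; 9.33 ≥ 0.436 ✓.

I_D ≈ 0.17 mA, V_DS ≈ 9.3 V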